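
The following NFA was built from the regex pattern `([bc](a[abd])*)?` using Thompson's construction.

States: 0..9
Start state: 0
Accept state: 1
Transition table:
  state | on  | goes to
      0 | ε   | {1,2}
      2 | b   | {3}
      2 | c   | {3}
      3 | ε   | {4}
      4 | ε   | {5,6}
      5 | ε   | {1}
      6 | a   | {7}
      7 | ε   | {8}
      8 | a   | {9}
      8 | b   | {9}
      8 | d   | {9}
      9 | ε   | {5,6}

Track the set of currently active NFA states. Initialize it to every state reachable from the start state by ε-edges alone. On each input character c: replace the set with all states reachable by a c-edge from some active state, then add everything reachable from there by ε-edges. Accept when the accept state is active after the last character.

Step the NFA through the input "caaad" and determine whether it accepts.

Answer: ACCEPT

Steps:
start: ε-closure({0}) = {0,1,2}
'c' @ 1: {1,3,4,5,6}  (accept∈set)
'a' @ 2: {7,8}
'a' @ 3: {1,5,6,9}  (accept∈set)
'a' @ 4: {7,8}
'd' @ 5: {1,5,6,9}  (accept∈set)
end set {1,5,6,9} — state 1 in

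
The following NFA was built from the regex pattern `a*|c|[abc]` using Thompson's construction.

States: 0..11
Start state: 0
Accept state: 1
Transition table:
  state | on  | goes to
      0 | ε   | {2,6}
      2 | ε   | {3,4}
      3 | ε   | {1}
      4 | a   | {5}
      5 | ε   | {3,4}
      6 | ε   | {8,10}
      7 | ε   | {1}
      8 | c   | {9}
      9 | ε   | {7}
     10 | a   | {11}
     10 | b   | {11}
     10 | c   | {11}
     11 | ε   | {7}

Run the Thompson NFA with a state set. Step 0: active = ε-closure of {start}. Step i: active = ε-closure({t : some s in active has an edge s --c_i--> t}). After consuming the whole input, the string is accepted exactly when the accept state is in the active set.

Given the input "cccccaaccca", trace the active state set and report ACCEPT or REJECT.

Answer: REJECT

Steps:
S₀ = ε-closure({0}) = {0,1,2,3,4,6,8,10}
'c' @ 1: {1,7,9,11}  (accept∈set)
'c' @ 2: {}  — dead — no transitions
rest 'cccaaccca' ignored (set empty)
after full input: {}  (accept=1 not in)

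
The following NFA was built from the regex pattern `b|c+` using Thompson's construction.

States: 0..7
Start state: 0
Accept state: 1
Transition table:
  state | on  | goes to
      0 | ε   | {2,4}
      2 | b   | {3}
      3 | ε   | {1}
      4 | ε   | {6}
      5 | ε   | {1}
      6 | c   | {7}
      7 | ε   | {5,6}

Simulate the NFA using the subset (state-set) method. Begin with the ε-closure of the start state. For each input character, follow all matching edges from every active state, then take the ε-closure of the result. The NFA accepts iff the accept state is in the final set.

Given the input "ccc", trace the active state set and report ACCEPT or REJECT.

Answer: ACCEPT

Derivation:
start: ε-closure({0}) = {0,2,4,6}
'c' @ 1: {1,5,6,7}  ✓accept
'c' @ 2: {1,5,6,7}  ✓accept
'c' @ 3: {1,5,6,7}  ✓accept
final: {1,5,6,7}; accept 1 in set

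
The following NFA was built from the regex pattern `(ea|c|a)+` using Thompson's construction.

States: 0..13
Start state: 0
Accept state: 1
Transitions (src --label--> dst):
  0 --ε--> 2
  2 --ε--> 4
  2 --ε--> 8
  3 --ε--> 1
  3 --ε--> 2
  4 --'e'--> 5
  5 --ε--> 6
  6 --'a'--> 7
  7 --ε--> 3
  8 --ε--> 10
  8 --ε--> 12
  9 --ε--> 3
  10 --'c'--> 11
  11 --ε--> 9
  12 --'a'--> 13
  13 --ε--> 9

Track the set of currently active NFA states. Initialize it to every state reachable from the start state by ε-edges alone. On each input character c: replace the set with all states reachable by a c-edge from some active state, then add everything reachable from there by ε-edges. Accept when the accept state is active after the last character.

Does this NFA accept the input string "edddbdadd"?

S₀ = ε-closure({0}) = {0,2,4,8,10,12}
'e' @ 1: {5,6}
'd' @ 2: {}  — no active states
rest 'ddbdadd' ignored (set empty)
final: {}; accept 1 not in set

Answer: REJECT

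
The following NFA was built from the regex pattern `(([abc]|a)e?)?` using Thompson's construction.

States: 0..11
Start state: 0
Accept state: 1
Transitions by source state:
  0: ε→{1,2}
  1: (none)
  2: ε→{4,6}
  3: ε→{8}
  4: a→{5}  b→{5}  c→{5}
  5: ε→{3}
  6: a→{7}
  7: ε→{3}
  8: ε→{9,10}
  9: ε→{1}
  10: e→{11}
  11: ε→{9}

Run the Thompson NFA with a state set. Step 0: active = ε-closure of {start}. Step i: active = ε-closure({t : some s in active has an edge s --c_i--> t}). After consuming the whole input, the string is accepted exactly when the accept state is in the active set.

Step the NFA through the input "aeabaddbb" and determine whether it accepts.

initial (ε-close {0}): {0,1,2,4,6}
'a' @ 1: {1,3,5,7,8,9,10}  [accepting]
'e' @ 2: {1,9,11}  [accepting]
'a' @ 3: {}  — no active states
rest 'baddbb' ignored (set empty)
end set {} — state 1 not in

Answer: REJECT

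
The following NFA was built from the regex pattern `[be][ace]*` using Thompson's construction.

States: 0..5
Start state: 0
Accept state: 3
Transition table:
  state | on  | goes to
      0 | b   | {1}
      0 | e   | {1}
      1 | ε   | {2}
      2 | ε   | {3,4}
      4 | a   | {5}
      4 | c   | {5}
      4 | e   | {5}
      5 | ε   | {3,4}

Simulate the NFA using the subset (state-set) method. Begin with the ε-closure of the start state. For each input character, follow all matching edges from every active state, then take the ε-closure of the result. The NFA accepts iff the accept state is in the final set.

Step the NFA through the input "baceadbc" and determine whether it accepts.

initial (ε-close {0}): {0}
'b' @ 1: {1,2,3,4}  ✓accept
'a' @ 2: {3,4,5}  ✓accept
'c' @ 3: {3,4,5}  ✓accept
'e' @ 4: {3,4,5}  ✓accept
'a' @ 5: {3,4,5}  ✓accept
'd' @ 6: {}  — dead — no transitions
rest 'bc' ignored (set empty)
end set {} — state 3 not in

Answer: REJECT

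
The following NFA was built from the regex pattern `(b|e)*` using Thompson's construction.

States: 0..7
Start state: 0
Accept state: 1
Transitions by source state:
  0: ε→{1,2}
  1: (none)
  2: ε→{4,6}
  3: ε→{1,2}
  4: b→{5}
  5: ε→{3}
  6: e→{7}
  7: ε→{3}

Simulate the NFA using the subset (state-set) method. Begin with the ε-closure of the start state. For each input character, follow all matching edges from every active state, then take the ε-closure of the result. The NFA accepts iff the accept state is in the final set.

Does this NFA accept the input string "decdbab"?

Answer: REJECT

Steps:
initial (ε-close {0}): {0,1,2,4,6}
'd' @ 1: {}  — state set empty
rest 'ecdbab' ignored (set empty)
after full input: {}  (accept=1 not in)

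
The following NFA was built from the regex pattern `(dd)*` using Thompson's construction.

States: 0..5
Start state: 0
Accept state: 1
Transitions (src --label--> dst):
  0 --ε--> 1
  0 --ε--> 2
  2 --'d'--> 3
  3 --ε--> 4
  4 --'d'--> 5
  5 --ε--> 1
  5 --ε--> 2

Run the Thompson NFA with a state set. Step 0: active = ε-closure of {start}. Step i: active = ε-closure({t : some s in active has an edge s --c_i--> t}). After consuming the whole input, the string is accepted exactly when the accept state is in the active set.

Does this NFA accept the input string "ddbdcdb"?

Answer: REJECT

Trace:
initial (ε-close {0}): {0,1,2}
'd' @ 1: {3,4}
'd' @ 2: {1,2,5}  [accepting]
'b' @ 3: {}  — no active states
rest 'dcdb' ignored (set empty)
end set {} — state 1 not in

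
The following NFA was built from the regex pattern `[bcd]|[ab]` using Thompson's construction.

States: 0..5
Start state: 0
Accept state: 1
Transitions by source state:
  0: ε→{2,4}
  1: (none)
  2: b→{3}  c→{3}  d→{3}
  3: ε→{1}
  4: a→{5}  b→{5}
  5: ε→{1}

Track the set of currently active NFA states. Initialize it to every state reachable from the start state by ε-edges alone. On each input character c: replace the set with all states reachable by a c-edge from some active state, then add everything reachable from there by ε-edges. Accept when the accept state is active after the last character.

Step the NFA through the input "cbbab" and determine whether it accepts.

Answer: REJECT

Steps:
initial (ε-close {0}): {0,2,4}
'c' @ 1: {1,3}  (accept∈set)
'b' @ 2: {}  — no active states
rest 'bab' ignored (set empty)
after full input: {}  (accept=1 not in)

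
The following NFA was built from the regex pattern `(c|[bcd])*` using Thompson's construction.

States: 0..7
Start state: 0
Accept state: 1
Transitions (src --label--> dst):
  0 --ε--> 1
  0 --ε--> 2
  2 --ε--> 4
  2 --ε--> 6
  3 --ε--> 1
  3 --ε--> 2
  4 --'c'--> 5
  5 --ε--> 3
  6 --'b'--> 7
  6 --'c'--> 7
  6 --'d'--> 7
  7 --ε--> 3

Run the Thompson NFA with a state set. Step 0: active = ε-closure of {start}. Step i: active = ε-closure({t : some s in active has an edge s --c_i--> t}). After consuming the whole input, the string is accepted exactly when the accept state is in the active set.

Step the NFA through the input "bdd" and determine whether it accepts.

start: ε-closure({0}) = {0,1,2,4,6}
'b' @ 1: {1,2,3,4,6,7}  (accept∈set)
'd' @ 2: {1,2,3,4,6,7}  (accept∈set)
'd' @ 3: {1,2,3,4,6,7}  (accept∈set)
after full input: {1,2,3,4,6,7}  (accept=1 in)

Answer: ACCEPT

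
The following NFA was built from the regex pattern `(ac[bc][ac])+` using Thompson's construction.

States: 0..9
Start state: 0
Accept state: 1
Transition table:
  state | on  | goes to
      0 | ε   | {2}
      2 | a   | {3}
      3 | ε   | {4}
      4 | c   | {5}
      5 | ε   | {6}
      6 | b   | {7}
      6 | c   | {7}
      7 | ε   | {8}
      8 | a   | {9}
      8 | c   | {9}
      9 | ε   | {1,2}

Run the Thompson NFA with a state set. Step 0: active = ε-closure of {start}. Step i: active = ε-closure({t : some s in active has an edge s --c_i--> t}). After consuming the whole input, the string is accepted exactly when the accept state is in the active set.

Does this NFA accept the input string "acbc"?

Answer: ACCEPT

Trace:
start: ε-closure({0}) = {0,2}
'a' @ 1: {3,4}
'c' @ 2: {5,6}
'b' @ 3: {7,8}
'c' @ 4: {1,2,9}  (accept∈set)
final: {1,2,9}; accept 1 in set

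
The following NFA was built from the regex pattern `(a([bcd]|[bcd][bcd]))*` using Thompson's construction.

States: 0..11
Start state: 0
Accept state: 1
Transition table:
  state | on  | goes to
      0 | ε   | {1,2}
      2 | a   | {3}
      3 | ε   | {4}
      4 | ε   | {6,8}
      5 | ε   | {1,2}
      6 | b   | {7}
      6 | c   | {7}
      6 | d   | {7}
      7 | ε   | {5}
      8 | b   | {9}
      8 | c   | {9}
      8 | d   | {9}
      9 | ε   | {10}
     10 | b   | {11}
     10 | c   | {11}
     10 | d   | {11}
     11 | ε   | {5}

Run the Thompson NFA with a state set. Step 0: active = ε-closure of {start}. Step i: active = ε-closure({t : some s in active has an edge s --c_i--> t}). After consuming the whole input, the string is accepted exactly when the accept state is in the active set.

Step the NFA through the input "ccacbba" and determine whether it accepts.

start: ε-closure({0}) = {0,1,2}
'c' @ 1: {}  — dead — no transitions
rest 'cacbba' ignored (set empty)
after full input: {}  (accept=1 not in)

Answer: REJECT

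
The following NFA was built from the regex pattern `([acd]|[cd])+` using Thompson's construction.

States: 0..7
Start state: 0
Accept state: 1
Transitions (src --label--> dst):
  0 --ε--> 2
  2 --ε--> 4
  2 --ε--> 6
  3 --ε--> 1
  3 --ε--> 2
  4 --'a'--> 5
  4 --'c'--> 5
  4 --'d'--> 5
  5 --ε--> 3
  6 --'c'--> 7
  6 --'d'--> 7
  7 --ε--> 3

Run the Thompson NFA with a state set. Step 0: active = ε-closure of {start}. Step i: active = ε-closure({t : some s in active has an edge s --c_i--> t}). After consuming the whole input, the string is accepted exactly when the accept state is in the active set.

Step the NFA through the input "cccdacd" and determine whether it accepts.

start: ε-closure({0}) = {0,2,4,6}
'c' @ 1: {1,2,3,4,5,6,7}  [accepting]
'c' @ 2: {1,2,3,4,5,6,7}  [accepting]
'c' @ 3: {1,2,3,4,5,6,7}  [accepting]
'd' @ 4: {1,2,3,4,5,6,7}  [accepting]
'a' @ 5: {1,2,3,4,5,6}  [accepting]
'c' @ 6: {1,2,3,4,5,6,7}  [accepting]
'd' @ 7: {1,2,3,4,5,6,7}  [accepting]
end set {1,2,3,4,5,6,7} — state 1 in

Answer: ACCEPT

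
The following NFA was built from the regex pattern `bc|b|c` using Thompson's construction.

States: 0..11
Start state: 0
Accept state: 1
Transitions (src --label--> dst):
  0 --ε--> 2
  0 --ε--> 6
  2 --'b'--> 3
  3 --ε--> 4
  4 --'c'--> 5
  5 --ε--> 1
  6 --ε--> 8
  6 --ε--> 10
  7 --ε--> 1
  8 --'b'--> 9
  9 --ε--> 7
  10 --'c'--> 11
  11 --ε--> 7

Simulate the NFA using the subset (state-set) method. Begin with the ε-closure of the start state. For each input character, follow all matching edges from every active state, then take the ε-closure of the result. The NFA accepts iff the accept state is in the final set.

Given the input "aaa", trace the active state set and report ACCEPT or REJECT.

Answer: REJECT

Derivation:
S₀ = ε-closure({0}) = {0,2,6,8,10}
'a' @ 1: {}  — no active states
rest 'aa' ignored (set empty)
final: {}; accept 1 not in set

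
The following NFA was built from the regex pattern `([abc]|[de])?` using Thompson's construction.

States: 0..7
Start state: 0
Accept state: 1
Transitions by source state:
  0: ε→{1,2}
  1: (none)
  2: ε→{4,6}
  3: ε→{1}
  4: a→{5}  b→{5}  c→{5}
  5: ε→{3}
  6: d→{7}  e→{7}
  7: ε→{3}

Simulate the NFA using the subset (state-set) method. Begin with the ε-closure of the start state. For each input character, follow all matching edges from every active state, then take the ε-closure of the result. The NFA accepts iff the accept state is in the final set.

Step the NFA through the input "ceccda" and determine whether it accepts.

initial (ε-close {0}): {0,1,2,4,6}
'c' @ 1: {1,3,5}  [accepting]
'e' @ 2: {}  — state set empty
rest 'ccda' ignored (set empty)
final: {}; accept 1 not in set

Answer: REJECT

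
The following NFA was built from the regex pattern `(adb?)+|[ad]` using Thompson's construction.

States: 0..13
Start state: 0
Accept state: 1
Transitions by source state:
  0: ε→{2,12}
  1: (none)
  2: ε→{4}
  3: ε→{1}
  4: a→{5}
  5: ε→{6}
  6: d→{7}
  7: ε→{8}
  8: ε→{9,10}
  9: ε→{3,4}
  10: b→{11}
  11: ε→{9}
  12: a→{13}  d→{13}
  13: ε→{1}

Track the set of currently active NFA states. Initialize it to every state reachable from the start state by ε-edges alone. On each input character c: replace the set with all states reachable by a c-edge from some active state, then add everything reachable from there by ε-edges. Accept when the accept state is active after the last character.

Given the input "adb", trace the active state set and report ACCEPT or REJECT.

Answer: ACCEPT

Derivation:
initial (ε-close {0}): {0,2,4,12}
'a' @ 1: {1,5,6,13}  [accepting]
'd' @ 2: {1,3,4,7,8,9,10}  [accepting]
'b' @ 3: {1,3,4,9,11}  [accepting]
end set {1,3,4,9,11} — state 1 in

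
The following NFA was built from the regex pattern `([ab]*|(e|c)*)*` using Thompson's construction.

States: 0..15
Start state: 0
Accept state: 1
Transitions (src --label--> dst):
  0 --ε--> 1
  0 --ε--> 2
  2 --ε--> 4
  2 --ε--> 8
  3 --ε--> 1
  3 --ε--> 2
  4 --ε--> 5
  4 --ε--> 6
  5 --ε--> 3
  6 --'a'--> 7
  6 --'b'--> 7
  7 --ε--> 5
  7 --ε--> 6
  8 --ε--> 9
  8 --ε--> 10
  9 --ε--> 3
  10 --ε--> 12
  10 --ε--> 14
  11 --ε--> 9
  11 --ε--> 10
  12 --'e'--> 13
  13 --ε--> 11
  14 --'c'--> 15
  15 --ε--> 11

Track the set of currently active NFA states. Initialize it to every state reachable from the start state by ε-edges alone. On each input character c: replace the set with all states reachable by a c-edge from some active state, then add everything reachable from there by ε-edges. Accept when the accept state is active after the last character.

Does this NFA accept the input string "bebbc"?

Answer: ACCEPT

Derivation:
initial (ε-close {0}): {0,1,2,3,4,5,6,8,9,10,12,14}
'b' @ 1: {1,2,3,4,5,6,7,8,9,10,12,14}  (accept∈set)
'e' @ 2: {1,2,3,4,5,6,8,9,10,11,12,13,14}  (accept∈set)
'b' @ 3: {1,2,3,4,5,6,7,8,9,10,12,14}  (accept∈set)
'b' @ 4: {1,2,3,4,5,6,7,8,9,10,12,14}  (accept∈set)
'c' @ 5: {1,2,3,4,5,6,8,9,10,11,12,14,15}  (accept∈set)
after full input: {1,2,3,4,5,6,8,9,10,11,12,14,15}  (accept=1 in)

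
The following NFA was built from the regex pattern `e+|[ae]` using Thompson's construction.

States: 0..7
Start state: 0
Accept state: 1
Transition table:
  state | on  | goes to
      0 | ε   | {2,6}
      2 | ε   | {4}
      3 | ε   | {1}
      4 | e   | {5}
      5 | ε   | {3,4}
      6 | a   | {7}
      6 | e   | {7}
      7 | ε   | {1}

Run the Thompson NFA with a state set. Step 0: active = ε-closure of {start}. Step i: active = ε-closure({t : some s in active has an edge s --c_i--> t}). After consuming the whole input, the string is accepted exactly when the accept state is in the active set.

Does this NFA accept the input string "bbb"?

S₀ = ε-closure({0}) = {0,2,4,6}
'b' @ 1: {}  — state set empty
rest 'bb' ignored (set empty)
final: {}; accept 1 not in set

Answer: REJECT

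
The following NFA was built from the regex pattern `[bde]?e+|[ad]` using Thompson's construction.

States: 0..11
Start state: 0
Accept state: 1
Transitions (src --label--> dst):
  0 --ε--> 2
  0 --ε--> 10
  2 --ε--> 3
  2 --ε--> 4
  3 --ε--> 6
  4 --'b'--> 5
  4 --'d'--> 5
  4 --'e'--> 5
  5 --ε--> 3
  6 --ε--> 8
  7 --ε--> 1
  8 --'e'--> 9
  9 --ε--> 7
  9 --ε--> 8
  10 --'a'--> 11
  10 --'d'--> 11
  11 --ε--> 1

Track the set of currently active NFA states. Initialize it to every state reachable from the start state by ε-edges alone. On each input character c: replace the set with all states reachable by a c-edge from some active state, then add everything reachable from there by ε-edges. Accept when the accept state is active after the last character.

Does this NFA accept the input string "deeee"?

Answer: ACCEPT

Trace:
initial (ε-close {0}): {0,2,3,4,6,8,10}
'd' @ 1: {1,3,5,6,8,11}  [accepting]
'e' @ 2: {1,7,8,9}  [accepting]
'e' @ 3: {1,7,8,9}  [accepting]
'e' @ 4: {1,7,8,9}  [accepting]
'e' @ 5: {1,7,8,9}  [accepting]
after full input: {1,7,8,9}  (accept=1 in)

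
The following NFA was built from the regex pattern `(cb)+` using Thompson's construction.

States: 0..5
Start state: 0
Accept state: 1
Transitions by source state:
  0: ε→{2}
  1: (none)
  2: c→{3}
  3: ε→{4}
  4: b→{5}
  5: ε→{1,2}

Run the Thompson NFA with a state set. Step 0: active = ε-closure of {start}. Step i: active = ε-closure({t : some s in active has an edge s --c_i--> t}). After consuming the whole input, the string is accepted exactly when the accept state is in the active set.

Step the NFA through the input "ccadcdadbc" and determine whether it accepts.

Answer: REJECT

Trace:
initial (ε-close {0}): {0,2}
'c' @ 1: {3,4}
'c' @ 2: {}  — dead — no transitions
rest 'adcdadbc' ignored (set empty)
end set {} — state 1 not in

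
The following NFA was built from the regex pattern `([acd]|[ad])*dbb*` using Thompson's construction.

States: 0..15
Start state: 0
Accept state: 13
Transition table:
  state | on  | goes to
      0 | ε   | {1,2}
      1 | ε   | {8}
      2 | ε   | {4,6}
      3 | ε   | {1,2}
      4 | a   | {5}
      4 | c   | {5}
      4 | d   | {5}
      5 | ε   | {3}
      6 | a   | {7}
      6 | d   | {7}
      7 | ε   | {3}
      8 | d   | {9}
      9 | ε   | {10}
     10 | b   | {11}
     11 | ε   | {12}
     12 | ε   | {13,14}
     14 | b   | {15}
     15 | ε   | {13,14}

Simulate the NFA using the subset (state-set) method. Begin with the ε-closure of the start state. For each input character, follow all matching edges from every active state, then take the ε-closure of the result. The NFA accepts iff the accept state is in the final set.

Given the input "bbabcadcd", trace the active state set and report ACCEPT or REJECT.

Answer: REJECT

Trace:
S₀ = ε-closure({0}) = {0,1,2,4,6,8}
'b' @ 1: {}  — no active states
rest 'babcadcd' ignored (set empty)
final: {}; accept 13 not in set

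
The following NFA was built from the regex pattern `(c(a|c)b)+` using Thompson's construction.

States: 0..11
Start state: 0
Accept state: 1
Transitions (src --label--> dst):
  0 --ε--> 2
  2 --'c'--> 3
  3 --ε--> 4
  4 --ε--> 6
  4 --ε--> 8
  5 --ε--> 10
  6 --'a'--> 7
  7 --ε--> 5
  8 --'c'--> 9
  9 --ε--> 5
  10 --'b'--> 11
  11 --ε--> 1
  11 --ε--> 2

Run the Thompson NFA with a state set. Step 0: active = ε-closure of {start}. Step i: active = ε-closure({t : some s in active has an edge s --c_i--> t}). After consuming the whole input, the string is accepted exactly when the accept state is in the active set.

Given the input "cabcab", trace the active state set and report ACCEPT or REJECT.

initial (ε-close {0}): {0,2}
'c' @ 1: {3,4,6,8}
'a' @ 2: {5,7,10}
'b' @ 3: {1,2,11}  ✓accept
'c' @ 4: {3,4,6,8}
'a' @ 5: {5,7,10}
'b' @ 6: {1,2,11}  ✓accept
final: {1,2,11}; accept 1 in set

Answer: ACCEPT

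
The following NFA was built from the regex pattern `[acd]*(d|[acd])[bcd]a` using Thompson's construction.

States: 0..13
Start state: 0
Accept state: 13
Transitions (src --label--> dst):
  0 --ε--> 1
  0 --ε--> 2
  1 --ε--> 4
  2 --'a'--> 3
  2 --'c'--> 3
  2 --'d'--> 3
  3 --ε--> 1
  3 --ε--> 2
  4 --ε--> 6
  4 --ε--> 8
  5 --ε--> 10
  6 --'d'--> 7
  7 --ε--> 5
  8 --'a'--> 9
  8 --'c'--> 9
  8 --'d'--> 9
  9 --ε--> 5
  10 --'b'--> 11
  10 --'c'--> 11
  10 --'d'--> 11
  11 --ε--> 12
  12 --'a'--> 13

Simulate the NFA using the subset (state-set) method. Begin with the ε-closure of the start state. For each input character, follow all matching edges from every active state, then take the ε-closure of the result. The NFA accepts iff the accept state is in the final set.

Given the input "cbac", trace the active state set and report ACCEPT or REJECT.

Answer: REJECT

Trace:
S₀ = ε-closure({0}) = {0,1,2,4,6,8}
'c' @ 1: {1,2,3,4,5,6,8,9,10}
'b' @ 2: {11,12}
'a' @ 3: {13}  ✓accept
'c' @ 4: {}  — state set empty
end set {} — state 13 not in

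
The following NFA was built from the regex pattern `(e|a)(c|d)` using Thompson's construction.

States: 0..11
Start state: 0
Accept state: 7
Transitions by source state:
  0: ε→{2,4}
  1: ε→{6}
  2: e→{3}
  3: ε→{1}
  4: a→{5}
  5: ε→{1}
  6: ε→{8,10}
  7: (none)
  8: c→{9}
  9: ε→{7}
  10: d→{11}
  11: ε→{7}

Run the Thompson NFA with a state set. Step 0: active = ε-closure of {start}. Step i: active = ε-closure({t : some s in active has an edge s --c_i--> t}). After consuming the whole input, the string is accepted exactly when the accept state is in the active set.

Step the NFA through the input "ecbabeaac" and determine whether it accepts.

initial (ε-close {0}): {0,2,4}
'e' @ 1: {1,3,6,8,10}
'c' @ 2: {7,9}  ✓accept
'b' @ 3: {}  — dead — no transitions
rest 'abeaac' ignored (set empty)
after full input: {}  (accept=7 not in)

Answer: REJECT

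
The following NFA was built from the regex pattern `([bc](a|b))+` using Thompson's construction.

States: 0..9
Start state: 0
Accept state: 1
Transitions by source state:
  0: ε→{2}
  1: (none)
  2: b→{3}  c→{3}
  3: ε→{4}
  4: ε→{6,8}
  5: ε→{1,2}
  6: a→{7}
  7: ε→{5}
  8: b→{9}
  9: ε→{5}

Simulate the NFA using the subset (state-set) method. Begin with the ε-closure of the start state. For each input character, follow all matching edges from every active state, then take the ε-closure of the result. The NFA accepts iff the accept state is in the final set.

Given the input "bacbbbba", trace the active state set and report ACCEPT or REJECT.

start: ε-closure({0}) = {0,2}
'b' @ 1: {3,4,6,8}
'a' @ 2: {1,2,5,7}  (accept∈set)
'c' @ 3: {3,4,6,8}
'b' @ 4: {1,2,5,9}  (accept∈set)
'b' @ 5: {3,4,6,8}
'b' @ 6: {1,2,5,9}  (accept∈set)
'b' @ 7: {3,4,6,8}
'a' @ 8: {1,2,5,7}  (accept∈set)
end set {1,2,5,7} — state 1 in

Answer: ACCEPT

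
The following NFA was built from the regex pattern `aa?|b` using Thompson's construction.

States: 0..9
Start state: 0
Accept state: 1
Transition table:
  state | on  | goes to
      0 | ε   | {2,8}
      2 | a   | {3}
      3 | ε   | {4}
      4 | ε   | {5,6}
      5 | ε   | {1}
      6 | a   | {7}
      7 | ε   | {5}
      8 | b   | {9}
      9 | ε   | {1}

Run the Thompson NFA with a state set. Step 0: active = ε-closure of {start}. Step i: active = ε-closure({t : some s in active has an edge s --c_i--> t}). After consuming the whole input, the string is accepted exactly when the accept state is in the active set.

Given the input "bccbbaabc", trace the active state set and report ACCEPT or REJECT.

S₀ = ε-closure({0}) = {0,2,8}
'b' @ 1: {1,9}  (accept∈set)
'c' @ 2: {}  — state set empty
rest 'cbbaabc' ignored (set empty)
end set {} — state 1 not in

Answer: REJECT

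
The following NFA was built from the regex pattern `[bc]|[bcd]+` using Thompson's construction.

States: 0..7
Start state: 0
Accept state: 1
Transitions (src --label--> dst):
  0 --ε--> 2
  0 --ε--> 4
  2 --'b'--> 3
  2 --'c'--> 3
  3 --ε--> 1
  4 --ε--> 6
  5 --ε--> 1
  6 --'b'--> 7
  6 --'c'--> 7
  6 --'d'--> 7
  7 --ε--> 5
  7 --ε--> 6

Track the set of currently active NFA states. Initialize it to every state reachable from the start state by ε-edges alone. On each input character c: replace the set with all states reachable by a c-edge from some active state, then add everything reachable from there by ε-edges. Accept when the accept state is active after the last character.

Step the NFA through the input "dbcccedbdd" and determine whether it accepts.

Answer: REJECT

Trace:
start: ε-closure({0}) = {0,2,4,6}
'd' @ 1: {1,5,6,7}  ✓accept
'b' @ 2: {1,5,6,7}  ✓accept
'c' @ 3: {1,5,6,7}  ✓accept
'c' @ 4: {1,5,6,7}  ✓accept
'c' @ 5: {1,5,6,7}  ✓accept
'e' @ 6: {}  — state set empty
rest 'dbdd' ignored (set empty)
after full input: {}  (accept=1 not in)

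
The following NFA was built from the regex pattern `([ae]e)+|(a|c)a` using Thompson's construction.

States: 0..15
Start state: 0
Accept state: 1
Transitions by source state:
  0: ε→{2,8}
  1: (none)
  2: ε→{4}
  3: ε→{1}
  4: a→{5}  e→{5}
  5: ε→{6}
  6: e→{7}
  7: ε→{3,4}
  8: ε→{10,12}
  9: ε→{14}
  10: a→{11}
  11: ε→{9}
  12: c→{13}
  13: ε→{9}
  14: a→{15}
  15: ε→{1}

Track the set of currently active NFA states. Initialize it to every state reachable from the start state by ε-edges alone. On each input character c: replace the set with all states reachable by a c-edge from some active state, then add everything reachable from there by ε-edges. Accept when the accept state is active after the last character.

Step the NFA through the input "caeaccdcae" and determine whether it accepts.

Answer: REJECT

Steps:
start: ε-closure({0}) = {0,2,4,8,10,12}
'c' @ 1: {9,13,14}
'a' @ 2: {1,15}  [accepting]
'e' @ 3: {}  — no active states
rest 'accdcae' ignored (set empty)
after full input: {}  (accept=1 not in)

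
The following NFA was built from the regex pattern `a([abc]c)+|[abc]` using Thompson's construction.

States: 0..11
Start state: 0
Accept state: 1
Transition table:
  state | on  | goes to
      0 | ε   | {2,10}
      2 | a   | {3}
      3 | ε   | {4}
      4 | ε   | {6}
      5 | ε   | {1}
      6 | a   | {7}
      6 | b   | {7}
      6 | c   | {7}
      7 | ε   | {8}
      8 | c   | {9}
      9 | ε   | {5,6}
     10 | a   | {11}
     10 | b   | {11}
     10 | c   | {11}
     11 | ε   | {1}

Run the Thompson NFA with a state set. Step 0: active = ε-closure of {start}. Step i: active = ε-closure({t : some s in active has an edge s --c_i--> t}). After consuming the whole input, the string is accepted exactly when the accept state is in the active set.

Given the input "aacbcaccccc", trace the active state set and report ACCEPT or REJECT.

Answer: ACCEPT

Trace:
S₀ = ε-closure({0}) = {0,2,10}
'a' @ 1: {1,3,4,6,11}  [accepting]
'a' @ 2: {7,8}
'c' @ 3: {1,5,6,9}  [accepting]
'b' @ 4: {7,8}
'c' @ 5: {1,5,6,9}  [accepting]
'a' @ 6: {7,8}
'c' @ 7: {1,5,6,9}  [accepting]
'c' @ 8: {7,8}
'c' @ 9: {1,5,6,9}  [accepting]
'c' @ 10: {7,8}
'c' @ 11: {1,5,6,9}  [accepting]
final: {1,5,6,9}; accept 1 in set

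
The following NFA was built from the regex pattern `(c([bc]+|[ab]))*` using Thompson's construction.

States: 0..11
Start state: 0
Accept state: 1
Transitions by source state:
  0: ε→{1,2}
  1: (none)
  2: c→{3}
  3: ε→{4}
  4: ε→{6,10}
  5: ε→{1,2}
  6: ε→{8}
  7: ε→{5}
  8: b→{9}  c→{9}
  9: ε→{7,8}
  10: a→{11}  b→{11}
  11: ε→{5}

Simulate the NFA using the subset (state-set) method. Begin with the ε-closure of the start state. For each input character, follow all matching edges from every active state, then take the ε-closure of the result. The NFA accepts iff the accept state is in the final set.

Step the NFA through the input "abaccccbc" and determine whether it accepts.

start: ε-closure({0}) = {0,1,2}
'a' @ 1: {}  — dead — no transitions
rest 'baccccbc' ignored (set empty)
after full input: {}  (accept=1 not in)

Answer: REJECT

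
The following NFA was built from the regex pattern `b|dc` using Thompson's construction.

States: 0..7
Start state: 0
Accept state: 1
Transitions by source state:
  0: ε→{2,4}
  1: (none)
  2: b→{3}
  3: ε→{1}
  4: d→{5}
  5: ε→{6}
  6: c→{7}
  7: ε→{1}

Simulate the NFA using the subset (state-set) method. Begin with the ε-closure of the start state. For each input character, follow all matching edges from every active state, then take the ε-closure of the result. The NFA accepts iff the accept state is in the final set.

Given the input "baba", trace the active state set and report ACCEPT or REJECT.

Answer: REJECT

Steps:
initial (ε-close {0}): {0,2,4}
'b' @ 1: {1,3}  [accepting]
'a' @ 2: {}  — dead — no transitions
rest 'ba' ignored (set empty)
end set {} — state 1 not in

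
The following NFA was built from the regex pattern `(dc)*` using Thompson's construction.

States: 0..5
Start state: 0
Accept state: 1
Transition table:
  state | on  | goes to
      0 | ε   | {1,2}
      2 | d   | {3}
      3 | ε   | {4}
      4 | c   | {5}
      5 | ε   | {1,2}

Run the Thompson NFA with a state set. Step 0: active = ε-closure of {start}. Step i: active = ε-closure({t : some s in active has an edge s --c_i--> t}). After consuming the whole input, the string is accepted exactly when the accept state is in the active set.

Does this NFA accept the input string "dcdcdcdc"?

Answer: ACCEPT

Trace:
S₀ = ε-closure({0}) = {0,1,2}
'd' @ 1: {3,4}
'c' @ 2: {1,2,5}  (accept∈set)
'd' @ 3: {3,4}
'c' @ 4: {1,2,5}  (accept∈set)
'd' @ 5: {3,4}
'c' @ 6: {1,2,5}  (accept∈set)
'd' @ 7: {3,4}
'c' @ 8: {1,2,5}  (accept∈set)
after full input: {1,2,5}  (accept=1 in)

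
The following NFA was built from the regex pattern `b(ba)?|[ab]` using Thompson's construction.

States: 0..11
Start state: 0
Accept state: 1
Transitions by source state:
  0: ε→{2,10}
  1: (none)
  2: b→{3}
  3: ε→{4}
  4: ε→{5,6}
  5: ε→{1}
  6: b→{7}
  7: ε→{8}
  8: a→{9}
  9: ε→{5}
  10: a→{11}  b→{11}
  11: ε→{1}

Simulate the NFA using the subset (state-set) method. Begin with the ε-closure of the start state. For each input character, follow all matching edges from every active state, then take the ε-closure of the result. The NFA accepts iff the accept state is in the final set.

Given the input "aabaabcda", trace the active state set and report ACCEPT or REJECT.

Answer: REJECT

Trace:
initial (ε-close {0}): {0,2,10}
'a' @ 1: {1,11}  (accept∈set)
'a' @ 2: {}  — dead — no transitions
rest 'baabcda' ignored (set empty)
final: {}; accept 1 not in set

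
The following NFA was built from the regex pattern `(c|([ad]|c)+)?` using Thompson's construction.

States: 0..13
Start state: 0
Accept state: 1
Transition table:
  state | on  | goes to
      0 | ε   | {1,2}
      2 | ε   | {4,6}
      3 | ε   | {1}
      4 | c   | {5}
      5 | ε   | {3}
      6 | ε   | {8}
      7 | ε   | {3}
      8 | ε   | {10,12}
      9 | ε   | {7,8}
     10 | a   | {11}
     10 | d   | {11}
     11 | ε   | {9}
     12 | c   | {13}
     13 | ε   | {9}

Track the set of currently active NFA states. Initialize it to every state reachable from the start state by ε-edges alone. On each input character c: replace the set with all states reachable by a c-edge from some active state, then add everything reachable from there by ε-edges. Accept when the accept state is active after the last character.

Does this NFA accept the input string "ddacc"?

start: ε-closure({0}) = {0,1,2,4,6,8,10,12}
'd' @ 1: {1,3,7,8,9,10,11,12}  ✓accept
'd' @ 2: {1,3,7,8,9,10,11,12}  ✓accept
'a' @ 3: {1,3,7,8,9,10,11,12}  ✓accept
'c' @ 4: {1,3,7,8,9,10,12,13}  ✓accept
'c' @ 5: {1,3,7,8,9,10,12,13}  ✓accept
after full input: {1,3,7,8,9,10,12,13}  (accept=1 in)

Answer: ACCEPT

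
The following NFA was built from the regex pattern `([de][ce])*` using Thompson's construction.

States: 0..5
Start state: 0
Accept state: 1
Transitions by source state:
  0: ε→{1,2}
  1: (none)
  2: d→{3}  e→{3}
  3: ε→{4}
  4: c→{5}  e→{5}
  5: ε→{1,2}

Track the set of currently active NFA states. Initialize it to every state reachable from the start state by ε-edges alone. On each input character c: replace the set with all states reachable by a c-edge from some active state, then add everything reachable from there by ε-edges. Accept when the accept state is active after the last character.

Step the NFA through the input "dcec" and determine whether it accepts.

Answer: ACCEPT

Derivation:
start: ε-closure({0}) = {0,1,2}
'd' @ 1: {3,4}
'c' @ 2: {1,2,5}  [accepting]
'e' @ 3: {3,4}
'c' @ 4: {1,2,5}  [accepting]
end set {1,2,5} — state 1 in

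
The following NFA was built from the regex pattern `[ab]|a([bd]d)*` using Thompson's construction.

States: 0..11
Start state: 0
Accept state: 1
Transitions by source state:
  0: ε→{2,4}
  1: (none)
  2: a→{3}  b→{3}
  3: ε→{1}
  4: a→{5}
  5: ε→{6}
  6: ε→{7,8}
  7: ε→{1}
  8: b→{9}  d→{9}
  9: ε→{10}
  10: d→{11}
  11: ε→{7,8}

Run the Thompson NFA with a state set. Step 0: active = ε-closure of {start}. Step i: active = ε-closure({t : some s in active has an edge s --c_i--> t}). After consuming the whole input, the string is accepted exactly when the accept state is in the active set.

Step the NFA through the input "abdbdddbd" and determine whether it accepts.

Answer: ACCEPT

Steps:
initial (ε-close {0}): {0,2,4}
'a' @ 1: {1,3,5,6,7,8}  (accept∈set)
'b' @ 2: {9,10}
'd' @ 3: {1,7,8,11}  (accept∈set)
'b' @ 4: {9,10}
'd' @ 5: {1,7,8,11}  (accept∈set)
'd' @ 6: {9,10}
'd' @ 7: {1,7,8,11}  (accept∈set)
'b' @ 8: {9,10}
'd' @ 9: {1,7,8,11}  (accept∈set)
end set {1,7,8,11} — state 1 in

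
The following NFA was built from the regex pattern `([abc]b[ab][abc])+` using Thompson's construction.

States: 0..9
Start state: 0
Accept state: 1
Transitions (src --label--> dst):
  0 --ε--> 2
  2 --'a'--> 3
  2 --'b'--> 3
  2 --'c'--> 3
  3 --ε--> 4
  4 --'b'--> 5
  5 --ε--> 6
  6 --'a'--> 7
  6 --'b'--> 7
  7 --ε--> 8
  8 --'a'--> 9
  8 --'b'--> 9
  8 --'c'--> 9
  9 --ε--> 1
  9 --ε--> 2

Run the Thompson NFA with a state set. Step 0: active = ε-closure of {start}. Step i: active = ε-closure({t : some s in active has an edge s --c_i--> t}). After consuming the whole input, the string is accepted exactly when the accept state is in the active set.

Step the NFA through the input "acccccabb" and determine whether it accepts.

initial (ε-close {0}): {0,2}
'a' @ 1: {3,4}
'c' @ 2: {}  — no active states
rest 'ccccabb' ignored (set empty)
end set {} — state 1 not in

Answer: REJECT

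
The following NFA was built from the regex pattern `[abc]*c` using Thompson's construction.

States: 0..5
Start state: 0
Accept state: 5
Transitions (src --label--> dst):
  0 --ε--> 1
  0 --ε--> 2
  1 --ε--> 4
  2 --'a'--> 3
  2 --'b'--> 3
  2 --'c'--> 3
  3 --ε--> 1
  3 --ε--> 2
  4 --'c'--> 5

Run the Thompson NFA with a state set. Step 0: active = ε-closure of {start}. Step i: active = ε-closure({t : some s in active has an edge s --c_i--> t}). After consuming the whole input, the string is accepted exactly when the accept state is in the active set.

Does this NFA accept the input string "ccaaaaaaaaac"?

Answer: ACCEPT

Trace:
start: ε-closure({0}) = {0,1,2,4}
'c' @ 1: {1,2,3,4,5}  [accepting]
'c' @ 2: {1,2,3,4,5}  [accepting]
'a' @ 3: {1,2,3,4}
'a' @ 4: {1,2,3,4}
'a' @ 5: {1,2,3,4}
'a' @ 6: {1,2,3,4}
'a' @ 7: {1,2,3,4}
'a' @ 8: {1,2,3,4}
'a' @ 9: {1,2,3,4}
'a' @ 10: {1,2,3,4}
'a' @ 11: {1,2,3,4}
'c' @ 12: {1,2,3,4,5}  [accepting]
after full input: {1,2,3,4,5}  (accept=5 in)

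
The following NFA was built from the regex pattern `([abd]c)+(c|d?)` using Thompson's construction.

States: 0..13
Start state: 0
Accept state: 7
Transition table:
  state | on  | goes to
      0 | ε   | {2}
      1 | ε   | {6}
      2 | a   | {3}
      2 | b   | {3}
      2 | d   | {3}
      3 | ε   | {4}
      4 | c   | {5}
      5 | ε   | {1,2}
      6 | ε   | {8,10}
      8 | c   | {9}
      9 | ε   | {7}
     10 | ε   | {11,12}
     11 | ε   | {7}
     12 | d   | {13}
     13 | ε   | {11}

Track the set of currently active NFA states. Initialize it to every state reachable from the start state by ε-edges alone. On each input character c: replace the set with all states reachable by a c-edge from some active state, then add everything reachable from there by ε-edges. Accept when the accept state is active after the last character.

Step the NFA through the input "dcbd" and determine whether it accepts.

S₀ = ε-closure({0}) = {0,2}
'd' @ 1: {3,4}
'c' @ 2: {1,2,5,6,7,8,10,11,12}  (accept∈set)
'b' @ 3: {3,4}
'd' @ 4: {}  — state set empty
after full input: {}  (accept=7 not in)

Answer: REJECT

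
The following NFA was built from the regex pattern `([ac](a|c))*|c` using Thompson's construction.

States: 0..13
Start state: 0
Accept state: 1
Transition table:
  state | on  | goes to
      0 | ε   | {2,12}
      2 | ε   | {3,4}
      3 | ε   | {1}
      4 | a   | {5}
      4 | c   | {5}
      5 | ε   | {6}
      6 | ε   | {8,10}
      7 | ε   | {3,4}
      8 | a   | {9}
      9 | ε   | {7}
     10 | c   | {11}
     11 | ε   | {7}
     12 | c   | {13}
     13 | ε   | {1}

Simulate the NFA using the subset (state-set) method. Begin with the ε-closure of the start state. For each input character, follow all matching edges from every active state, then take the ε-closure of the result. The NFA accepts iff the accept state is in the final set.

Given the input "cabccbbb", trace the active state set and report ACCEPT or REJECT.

Answer: REJECT

Derivation:
start: ε-closure({0}) = {0,1,2,3,4,12}
'c' @ 1: {1,5,6,8,10,13}  ✓accept
'a' @ 2: {1,3,4,7,9}  ✓accept
'b' @ 3: {}  — no active states
rest 'ccbbb' ignored (set empty)
after full input: {}  (accept=1 not in)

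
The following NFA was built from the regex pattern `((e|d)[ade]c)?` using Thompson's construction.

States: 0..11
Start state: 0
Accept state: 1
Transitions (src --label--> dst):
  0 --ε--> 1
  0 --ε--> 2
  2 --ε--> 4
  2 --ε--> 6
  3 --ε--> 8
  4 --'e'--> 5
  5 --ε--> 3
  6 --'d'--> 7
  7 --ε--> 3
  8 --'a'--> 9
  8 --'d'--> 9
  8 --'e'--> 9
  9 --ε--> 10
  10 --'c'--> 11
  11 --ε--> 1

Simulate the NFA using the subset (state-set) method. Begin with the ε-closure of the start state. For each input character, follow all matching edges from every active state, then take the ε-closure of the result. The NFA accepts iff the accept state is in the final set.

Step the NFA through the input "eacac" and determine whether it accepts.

S₀ = ε-closure({0}) = {0,1,2,4,6}
'e' @ 1: {3,5,8}
'a' @ 2: {9,10}
'c' @ 3: {1,11}  (accept∈set)
'a' @ 4: {}  — state set empty
rest 'c' ignored (set empty)
final: {}; accept 1 not in set

Answer: REJECT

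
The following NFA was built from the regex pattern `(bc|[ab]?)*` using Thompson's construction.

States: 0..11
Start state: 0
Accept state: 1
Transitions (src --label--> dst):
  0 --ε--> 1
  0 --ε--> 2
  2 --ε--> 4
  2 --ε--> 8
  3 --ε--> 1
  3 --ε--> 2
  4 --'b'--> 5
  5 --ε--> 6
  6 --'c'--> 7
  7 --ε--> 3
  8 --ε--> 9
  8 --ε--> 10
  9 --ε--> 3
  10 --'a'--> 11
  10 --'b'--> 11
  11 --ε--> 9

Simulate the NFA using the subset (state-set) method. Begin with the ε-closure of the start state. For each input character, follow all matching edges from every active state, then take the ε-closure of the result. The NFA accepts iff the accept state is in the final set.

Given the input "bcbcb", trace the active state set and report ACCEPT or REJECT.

Answer: ACCEPT

Steps:
initial (ε-close {0}): {0,1,2,3,4,8,9,10}
'b' @ 1: {1,2,3,4,5,6,8,9,10,11}  [accepting]
'c' @ 2: {1,2,3,4,7,8,9,10}  [accepting]
'b' @ 3: {1,2,3,4,5,6,8,9,10,11}  [accepting]
'c' @ 4: {1,2,3,4,7,8,9,10}  [accepting]
'b' @ 5: {1,2,3,4,5,6,8,9,10,11}  [accepting]
final: {1,2,3,4,5,6,8,9,10,11}; accept 1 in set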